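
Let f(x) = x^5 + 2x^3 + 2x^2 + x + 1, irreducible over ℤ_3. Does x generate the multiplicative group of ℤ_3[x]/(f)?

|GF(3^5)^×| = 3^5 − 1 = 242. Prime factorization: 242 = 2·11^2.
f is primitive ⇔ x has order 242 in GF(3)[x]/(f), i.e. x^(242/q) ≠ 1 for each prime q | 242.
x^(121) mod f = 2.
x^(22) mod f = x^3 + x^2.
None equal 1, so x has full order 242; f is primitive.

Yes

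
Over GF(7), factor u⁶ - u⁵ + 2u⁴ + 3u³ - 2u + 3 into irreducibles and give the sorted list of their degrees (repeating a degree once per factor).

6

Write h(u) = u⁶ - u⁵ + 2u⁴ + 3u³ - 2u + 3.
Complete factorization: h(u) = (u⁶ - u⁵ + 2u⁴ + 3u³ - 2u + 3).
Factor degrees with multiplicity: 6 = 6.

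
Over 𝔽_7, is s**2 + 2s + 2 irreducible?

Write f(s) = s**2 + 2s + 2.
Check for roots in 𝔽_7: f(0) = 2; f(1) = 5; f(2) = 3; f(3) = 3; f(4) = 5; f(5) = 2; f(6) = 1.
No roots. A degree-2 polynomial over a field with no linear factor is irreducible.

Yes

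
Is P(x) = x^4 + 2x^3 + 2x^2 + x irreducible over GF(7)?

Check for roots in GF(7): P(0) = 0 → root; P(1) = 6; P(2) = 0 → root; P(3) = 2; P(4) = 0 → root; P(5) = 6; P(6) = 0 → root.
P(0) = 0, so (x) divides P(x); P is reducible.

No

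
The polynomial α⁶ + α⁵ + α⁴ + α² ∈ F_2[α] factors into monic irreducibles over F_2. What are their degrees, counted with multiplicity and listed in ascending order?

Write f(α) = α⁶ + α⁵ + α⁴ + α².
Roots in F_2: f(0) = 0 → root; f(1) = 0 → root.
Linear factors from roots: (α), (α + 1).
Complete factorization: f(α) = (α + 1)·(α)^2·(α³ + α + 1).
Factor degrees with multiplicity: 1 + 1 + 1 + 3 = 6.

1, 1, 1, 3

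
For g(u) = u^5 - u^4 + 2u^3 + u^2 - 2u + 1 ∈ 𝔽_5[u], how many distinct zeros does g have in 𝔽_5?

2

Evaluate at each of the 5 elements of 𝔽_5:
g(0) = 1; g(1) = 2; g(2) = 3; g(3) = 0 → root; g(4) = 0 → root.
Roots: {3, 4}.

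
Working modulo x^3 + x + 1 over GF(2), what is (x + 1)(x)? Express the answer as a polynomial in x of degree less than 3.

Multiply in GF(2)[x]: (x + 1)·(x) = x^2 + x.
Reduced: x^2 + x.

x^2 + x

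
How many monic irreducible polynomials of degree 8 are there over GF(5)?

48750

By the necklace-counting formula, N_5(8) = (1/8) Σ_{d|8} μ(8/d)·5^d.
Divisors of 8: 1, 2, 4, 8; μ(8/d) for each: 0, 0, -1, 1.
Σ = − 5^4 + 5^8 = 390000.
N = 390000/8 = 48750.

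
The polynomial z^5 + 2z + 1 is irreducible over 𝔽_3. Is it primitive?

Yes

Write f(z) = z^5 + 2z + 1.
|GF(3^5)^×| = 3^5 − 1 = 242. Prime factorization: 242 = 2·11^2.
f is primitive ⇔ z has order 242 in GF(3)[z]/(f), i.e. z^(242/q) ≠ 1 for each prime q | 242.
z^(121) mod f = 2.
z^(22) mod f = 2z^3 + 2z^2 + z + 1.
None equal 1, so z has full order 242; f is primitive.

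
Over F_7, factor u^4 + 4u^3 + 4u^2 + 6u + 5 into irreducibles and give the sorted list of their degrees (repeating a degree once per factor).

1, 1, 2

Write h(u) = u^4 + 4u^3 + 4u^2 + 6u + 5.
Linear factors from roots: (u + 2), (u + 1).
Complete factorization: h(u) = (u + 1)·(u + 2)·(u^2 + u + 6).
Factor degrees with multiplicity: 1 + 1 + 2 = 4.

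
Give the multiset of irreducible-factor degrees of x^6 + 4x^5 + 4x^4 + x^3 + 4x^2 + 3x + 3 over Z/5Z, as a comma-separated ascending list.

Write g(x) = x^6 + 4x^5 + 4x^4 + x^3 + 4x^2 + 3x + 3.
Roots in Z/5Z: g(0) = 3; g(1) = 0 → root; g(2) = 4; g(3) = 0 → root; g(4) = 4.
Linear factors from roots: (x + 4), (x + 2).
Complete factorization: g(x) = (x + 2)·(x + 4)·(x^4 + 3x^3 + 3x^2 + 4x + 1).
Factor degrees with multiplicity: 1 + 1 + 4 = 6.

1, 1, 4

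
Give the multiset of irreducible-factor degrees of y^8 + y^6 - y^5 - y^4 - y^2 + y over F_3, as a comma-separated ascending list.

Write f(y) = y^8 + y^6 - y^5 - y^4 - y^2 + y.
Roots in F_3: f(0) = 0 → root; f(1) = 0 → root; f(2) = 0 → root.
Linear factors from roots: (y), (y - 1), (y + 1).
Complete factorization: f(y) = (y)·(y - 1)·(y + 1)^2·(y^2 + 1)·(y^2 - y - 1).
Factor degrees with multiplicity: 1 + 1 + 1 + 1 + 2 + 2 = 8.

1, 1, 1, 1, 2, 2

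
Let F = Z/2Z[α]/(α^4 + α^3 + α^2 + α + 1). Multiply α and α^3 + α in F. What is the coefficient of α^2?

0

Multiply in Z/2Z[α]: (α)·(α^3 + α) = α^4 + α^2.
Reduce using α^4 ≡ α^3 + α^2 + α + 1 (mod α^4 + α^3 + α^2 + α + 1).
Reduced: α^3 + α + 1.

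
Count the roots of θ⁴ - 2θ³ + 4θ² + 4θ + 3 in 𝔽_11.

Write g(θ) = θ⁴ - 2θ³ + 4θ² + 4θ + 3.
Evaluate at each of the 11 elements of 𝔽_11:
g(0) = 3; g(1) = 10; g(2) = 5; g(3) = 1; g(4) = 2; g(5) = 3; g(6) = 1; g(7) = 6; g(8) = 8; g(9) = 10; g(10) = 6.
No element is a root.

0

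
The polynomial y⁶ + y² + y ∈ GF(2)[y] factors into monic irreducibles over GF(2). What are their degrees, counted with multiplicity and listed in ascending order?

1, 2, 3

Write h(y) = y⁶ + y² + y.
Roots in GF(2): h(0) = 0 → root; h(1) = 1.
Linear factors from roots: (y).
Complete factorization: h(y) = (y)·(y² + y + 1)·(y³ + y² + 1).
Factor degrees with multiplicity: 1 + 2 + 3 = 6.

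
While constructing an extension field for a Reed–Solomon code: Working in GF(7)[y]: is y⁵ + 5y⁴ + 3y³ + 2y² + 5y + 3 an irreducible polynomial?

Write P(y) = y⁵ + 5y⁴ + 3y³ + 2y² + 5y + 3.
Check for roots in GF(7): P(0) = 3; P(1) = 5; P(2) = 3; P(3) = 2; P(4) = 3; P(5) = 4; P(6) = 1.
No roots, so no linear factors.
Degree-2 irreducible divisors: test the 21 monic irreducibles of degree 2 over GF(7).
None of them divide P (all give nonzero remainder).
No irreducible factor of degree ≤ 2 exists, so P is irreducible over GF(7).

Yes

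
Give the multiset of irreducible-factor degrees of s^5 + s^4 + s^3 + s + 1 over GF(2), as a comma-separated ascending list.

5

Write g(s) = s^5 + s^4 + s^3 + s + 1.
Roots in GF(2): g(0) = 1; g(1) = 1.
Complete factorization: g(s) = (s^5 + s^4 + s^3 + s + 1).
Factor degrees with multiplicity: 5 = 5.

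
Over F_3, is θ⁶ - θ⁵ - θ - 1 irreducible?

Write m(θ) = θ⁶ - θ⁵ - θ - 1.
Check for roots in F_3: m(0) = 2; m(1) = 1; m(2) = 2.
No roots, so no linear factors.
Monic irreducibles of degree 2 over GF(3): θ² + 1, θ² + θ - 1, θ² - θ - 1.
None of them divide m (all give nonzero remainder).
Degree-3 irreducible divisors: test the 8 monic irreducibles of degree 3 over GF(3).
None of them divide m (all give nonzero remainder).
No irreducible factor of degree ≤ 3 exists, so m is irreducible over GF(3).

Yes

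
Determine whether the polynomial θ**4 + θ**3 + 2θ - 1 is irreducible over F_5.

Yes

Write g(θ) = θ**4 + θ**3 + 2θ - 1.
Check for roots in F_5: g(0) = 4; g(1) = 3; g(2) = 2; g(3) = 3; g(4) = 2.
No roots, so no linear factors.
Degree-2 irreducible divisors: test the 10 monic irreducibles of degree 2 over GF(5).
None of them divide g (all give nonzero remainder).
No irreducible factor of degree ≤ 2 exists, so g is irreducible over GF(5).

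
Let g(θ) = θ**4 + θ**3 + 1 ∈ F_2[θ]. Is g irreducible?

Check for roots in F_2: g(0) = 1; g(1) = 1.
No roots, so no linear factors.
Monic irreducibles of degree 2 over GF(2): θ**2 + θ + 1.
None of them divide g (all give nonzero remainder).
No irreducible factor of degree ≤ 2 exists, so g is irreducible over GF(2).

Yes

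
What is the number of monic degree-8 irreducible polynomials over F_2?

30

By the necklace-counting formula, N_2(8) = (1/8) Σ_{d|8} μ(8/d)·2^d.
Divisors of 8: 1, 2, 4, 8; μ(8/d) for each: 0, 0, -1, 1.
Σ = − 2^4 + 2^8 = 240.
N = 240/8 = 30.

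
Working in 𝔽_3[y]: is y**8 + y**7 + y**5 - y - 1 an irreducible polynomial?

Yes

Write h(y) = y**8 + y**7 + y**5 - y - 1.
Check for roots in 𝔽_3: h(0) = 2; h(1) = 1; h(2) = 2.
No roots, so no linear factors.
Monic irreducibles of degree 2 over GF(3): y**2 + 1, y**2 + y - 1, y**2 - y - 1.
None of them divide h (all give nonzero remainder).
Degree-3 irreducible divisors: test the 8 monic irreducibles of degree 3 over GF(3).
None of them divide h (all give nonzero remainder).
Degree-4 irreducible divisors: test the 18 monic irreducibles of degree 4 over GF(3).
None of them divide h (all give nonzero remainder).
No irreducible factor of degree ≤ 4 exists, so h is irreducible over GF(3).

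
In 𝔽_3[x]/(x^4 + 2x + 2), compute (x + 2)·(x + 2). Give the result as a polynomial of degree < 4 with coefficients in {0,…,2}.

Multiply in 𝔽_3[x]: (x + 2)·(x + 2) = x^2 + x + 1.
Reduced: x^2 + x + 1.

x^2 + x + 1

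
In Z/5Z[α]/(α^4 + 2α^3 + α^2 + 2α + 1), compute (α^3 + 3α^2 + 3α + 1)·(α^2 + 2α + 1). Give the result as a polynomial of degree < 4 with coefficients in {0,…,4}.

Multiply in Z/5Z[α]: (α^3 + 3α^2 + 3α + 1)·(α^2 + 2α + 1) = α^5 + 1.
Reduce using α^4 ≡ 3α^3 + 4α^2 + 3α + 4 (mod α^4 + 2α^3 + α^2 + 2α + 1).
Reduced: 3α^3 + 3α + 3.

3α^3 + 3α + 3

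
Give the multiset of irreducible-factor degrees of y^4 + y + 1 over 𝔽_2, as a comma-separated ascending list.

4

Write h(y) = y^4 + y + 1.
Roots in 𝔽_2: h(0) = 1; h(1) = 1.
Complete factorization: h(y) = (y^4 + y + 1).
Factor degrees with multiplicity: 4 = 4.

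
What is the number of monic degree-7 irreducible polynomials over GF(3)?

x^(3^7) − x is the product of all monic irreducibles of degree dividing 7; Möbius inversion gives N = (1/7) Σ μ(7/d)·3^d.
Divisors of 7: 1, 7; μ(7/d) for each: -1, 1.
Σ = − 3^1 + 3^7 = 2184.
N = 2184/7 = 312.

312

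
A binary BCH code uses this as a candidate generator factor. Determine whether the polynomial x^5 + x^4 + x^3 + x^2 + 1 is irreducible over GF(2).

Write g(x) = x^5 + x^4 + x^3 + x^2 + 1.
Check for roots in GF(2): g(0) = 1; g(1) = 1.
No roots, so no linear factors.
Monic irreducibles of degree 2 over GF(2): x^2 + x + 1.
None of them divide g (all give nonzero remainder).
No irreducible factor of degree ≤ 2 exists, so g is irreducible over GF(2).

Yes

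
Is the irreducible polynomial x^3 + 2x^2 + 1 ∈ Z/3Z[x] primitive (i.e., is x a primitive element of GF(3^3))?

Yes

Write f(x) = x^3 + 2x^2 + 1.
|GF(3^3)^×| = 3^3 − 1 = 26. Prime factorization: 26 = 2·13.
f is primitive ⇔ x has order 26 in GF(3)[x]/(f), i.e. x^(26/q) ≠ 1 for each prime q | 26.
x^(13) mod f = 2.
x^(2) mod f = x^2.
None equal 1, so x has full order 26; f is primitive.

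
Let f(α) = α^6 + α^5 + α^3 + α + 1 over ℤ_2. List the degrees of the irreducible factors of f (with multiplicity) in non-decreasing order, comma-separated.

Roots in ℤ_2: f(0) = 1; f(1) = 1.
Complete factorization: f(α) = (α^2 + α + 1)^3.
Factor degrees with multiplicity: 2 + 2 + 2 = 6.

2, 2, 2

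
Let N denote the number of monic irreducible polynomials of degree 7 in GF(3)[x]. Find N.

By the necklace-counting formula, N_3(7) = (1/7) Σ_{d|7} μ(7/d)·3^d.
Divisors of 7: 1, 7; μ(7/d) for each: -1, 1.
Σ = − 3^1 + 3^7 = 2184.
N = 2184/7 = 312.

312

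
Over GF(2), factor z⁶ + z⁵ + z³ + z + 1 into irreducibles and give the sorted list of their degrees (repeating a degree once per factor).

Write g(z) = z⁶ + z⁵ + z³ + z + 1.
Roots in GF(2): g(0) = 1; g(1) = 1.
Complete factorization: g(z) = (z² + z + 1)^3.
Factor degrees with multiplicity: 2 + 2 + 2 = 6.

2, 2, 2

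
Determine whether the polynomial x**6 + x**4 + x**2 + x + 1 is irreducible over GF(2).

Write h(x) = x**6 + x**4 + x**2 + x + 1.
Check for roots in GF(2): h(0) = 1; h(1) = 1.
No roots, so no linear factors.
Monic irreducibles of degree 2 over GF(2): x**2 + x + 1.
None of them divide h (all give nonzero remainder).
Monic irreducibles of degree 3 over GF(2): x**3 + x + 1, x**3 + x**2 + 1.
None of them divide h (all give nonzero remainder).
No irreducible factor of degree ≤ 3 exists, so h is irreducible over GF(2).

Yes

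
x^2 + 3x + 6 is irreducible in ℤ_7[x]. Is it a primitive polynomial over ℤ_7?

No

Write f(x) = x^2 + 3x + 6.
|GF(7^2)^×| = 7^2 − 1 = 48. Prime factorization: 48 = 2^4·3.
f is primitive ⇔ x has order 48 in GF(7)[x]/(f), i.e. x^(48/q) ≠ 1 for each prime q | 48.
x^(24) mod f = 6.
x^(16) mod f = 1
Since x^(16) = 1, the order of x divides 16 < 48; not primitive.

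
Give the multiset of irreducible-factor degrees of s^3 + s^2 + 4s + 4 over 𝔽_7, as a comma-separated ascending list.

Write g(s) = s^3 + s^2 + 4s + 4.
Linear factors from roots: (s + 1).
Complete factorization: g(s) = (s + 1)·(s^2 + 4).
Factor degrees with multiplicity: 1 + 2 = 3.

1, 2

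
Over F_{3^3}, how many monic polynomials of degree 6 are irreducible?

Gauss's count: N_{27}(6) = (1/6) Σ_{d|6} μ(6/d)·27^d.
Divisors of 6: 1, 2, 3, 6; μ(6/d) for each: 1, -1, -1, 1.
Σ = 27^1 − 27^2 − 27^3 + 27^6 = 387400104.
N = 387400104/6 = 64566684.

64566684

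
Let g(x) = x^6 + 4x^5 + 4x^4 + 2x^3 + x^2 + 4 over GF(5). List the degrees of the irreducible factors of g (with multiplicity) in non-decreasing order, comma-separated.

Roots in GF(5): g(0) = 4; g(1) = 1; g(2) = 0 → root; g(3) = 2; g(4) = 4.
Linear factors from roots: (x + 3).
Complete factorization: g(x) = (x + 3)·(x^2 + 3)·(x^3 + x^2 + 3x + 1).
Factor degrees with multiplicity: 1 + 2 + 3 = 6.

1, 2, 3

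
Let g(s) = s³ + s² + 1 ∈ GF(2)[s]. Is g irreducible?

Check for roots in GF(2): g(0) = 1; g(1) = 1.
No roots. A degree-3 polynomial over a field with no linear factor is irreducible.

Yes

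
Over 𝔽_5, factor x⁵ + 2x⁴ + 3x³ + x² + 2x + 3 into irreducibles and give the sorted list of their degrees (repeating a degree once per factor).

1, 2, 2

Write f(x) = x⁵ + 2x⁴ + 3x³ + x² + 2x + 3.
Roots in 𝔽_5: f(0) = 3; f(1) = 2; f(2) = 4; f(3) = 4; f(4) = 0 → root.
Linear factors from roots: (x + 1).
Complete factorization: f(x) = (x + 1)·(x² + 2x + 3)·(x² + 4x + 1).
Factor degrees with multiplicity: 1 + 2 + 2 = 5.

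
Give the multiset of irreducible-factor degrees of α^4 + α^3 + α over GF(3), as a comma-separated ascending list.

1, 1, 2

Write f(α) = α^4 + α^3 + α.
Roots in GF(3): f(0) = 0 → root; f(1) = 0 → root; f(2) = 2.
Linear factors from roots: (α), (α - 1).
Complete factorization: f(α) = (α)·(α - 1)·(α^2 - α - 1).
Factor degrees with multiplicity: 1 + 1 + 2 = 4.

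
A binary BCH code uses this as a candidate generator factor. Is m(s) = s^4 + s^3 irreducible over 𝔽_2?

Check for roots in 𝔽_2: m(0) = 0 → root; m(1) = 0 → root.
m(0) = 0, so (s) divides m(s); m is reducible.

No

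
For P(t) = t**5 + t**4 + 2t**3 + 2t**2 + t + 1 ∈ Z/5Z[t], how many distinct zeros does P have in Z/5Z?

3

Evaluate at each of the 5 elements of Z/5Z:
P(0) = 1; P(1) = 3; P(2) = 0 → root; P(3) = 0 → root; P(4) = 0 → root.
Roots: {2, 3, 4}.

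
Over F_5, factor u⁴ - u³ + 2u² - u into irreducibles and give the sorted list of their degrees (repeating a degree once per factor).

1, 1, 2

Write g(u) = u⁴ - u³ + 2u² - u.
Roots in F_5: g(0) = 0 → root; g(1) = 1; g(2) = 4; g(3) = 4; g(4) = 0 → root.
Linear factors from roots: (u), (u + 1).
Complete factorization: g(u) = (u)·(u + 1)·(u² - 2u - 1).
Factor degrees with multiplicity: 1 + 1 + 2 = 4.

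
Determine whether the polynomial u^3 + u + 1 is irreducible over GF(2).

Yes

Write f(u) = u^3 + u + 1.
Check for roots in GF(2): f(0) = 1; f(1) = 1.
No roots. A degree-3 polynomial over a field with no linear factor is irreducible.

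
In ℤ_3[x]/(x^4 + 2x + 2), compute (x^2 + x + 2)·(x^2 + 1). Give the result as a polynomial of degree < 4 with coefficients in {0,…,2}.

x^3 + 2x

Multiply in ℤ_3[x]: (x^2 + x + 2)·(x^2 + 1) = x^4 + x^3 + x + 2.
Reduce using x^4 ≡ x + 1 (mod x^4 + 2x + 2).
Reduced: x^3 + 2x.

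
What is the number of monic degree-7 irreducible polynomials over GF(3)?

312

By the necklace-counting formula, N_3(7) = (1/7) Σ_{d|7} μ(7/d)·3^d.
Divisors of 7: 1, 7; μ(7/d) for each: -1, 1.
Σ = − 3^1 + 3^7 = 2184.
N = 2184/7 = 312.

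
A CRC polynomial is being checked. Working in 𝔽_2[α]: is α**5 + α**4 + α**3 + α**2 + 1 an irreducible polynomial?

Yes

Write f(α) = α**5 + α**4 + α**3 + α**2 + 1.
Check for roots in 𝔽_2: f(0) = 1; f(1) = 1.
No roots, so no linear factors.
Monic irreducibles of degree 2 over GF(2): α**2 + α + 1.
None of them divide f (all give nonzero remainder).
No irreducible factor of degree ≤ 2 exists, so f is irreducible over GF(2).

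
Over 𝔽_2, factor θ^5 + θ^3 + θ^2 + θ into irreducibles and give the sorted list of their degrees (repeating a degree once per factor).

Write g(θ) = θ^5 + θ^3 + θ^2 + θ.
Roots in 𝔽_2: g(0) = 0 → root; g(1) = 0 → root.
Linear factors from roots: (θ), (θ + 1).
Complete factorization: g(θ) = (θ)·(θ + 1)·(θ^3 + θ^2 + 1).
Factor degrees with multiplicity: 1 + 1 + 3 = 5.

1, 1, 3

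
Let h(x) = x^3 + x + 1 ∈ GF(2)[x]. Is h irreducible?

Check for roots in GF(2): h(0) = 1; h(1) = 1.
No roots. A degree-3 polynomial over a field with no linear factor is irreducible.

Yes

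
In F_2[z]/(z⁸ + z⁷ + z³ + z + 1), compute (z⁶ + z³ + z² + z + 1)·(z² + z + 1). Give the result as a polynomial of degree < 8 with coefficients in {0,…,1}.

Multiply in F_2[z]: (z⁶ + z³ + z² + z + 1)·(z² + z + 1) = z⁸ + z⁷ + z⁶ + z⁵ + z³ + z² + 1.
Reduce using z⁸ ≡ z⁷ + z³ + z + 1 (mod z⁸ + z⁷ + z³ + z + 1).
Reduced: z⁶ + z⁵ + z² + z.

z^6 + z^5 + z^2 + z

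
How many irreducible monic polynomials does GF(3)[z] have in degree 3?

8

Gauss's count: N_{3}(3) = (1/3) Σ_{d|3} μ(3/d)·3^d.
Divisors of 3: 1, 3; μ(3/d) for each: -1, 1.
Σ = − 3^1 + 3^3 = 24.
N = 24/3 = 8.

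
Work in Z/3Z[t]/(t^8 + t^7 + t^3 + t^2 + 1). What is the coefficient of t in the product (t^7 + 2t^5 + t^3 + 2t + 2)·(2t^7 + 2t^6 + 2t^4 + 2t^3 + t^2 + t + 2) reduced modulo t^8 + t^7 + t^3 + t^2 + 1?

Multiply in Z/3Z[t]: (t^7 + 2t^5 + t^3 + 2t + 2)·(2t^7 + 2t^6 + 2t^4 + 2t^3 + t^2 + t + 2) = 2t^14 + 2t^13 + t^12 + t^10 + t^9 + 2t^7 + 2t^6 + 2t^3 + t^2 + 1.
Reduce using t^8 ≡ 2t^7 + 2t^3 + 2t^2 + 2 (mod t^8 + t^7 + t^3 + t^2 + 1).
Reduced: 2t^5 + 2t^3 + t^2.

0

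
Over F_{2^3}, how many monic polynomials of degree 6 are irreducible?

43596

The number of monic irreducibles of degree 6 over GF(8) is (1/6)·Σ_{d∣6} μ(6/d) 8^d.
Divisors of 6: 1, 2, 3, 6; μ(6/d) for each: 1, -1, -1, 1.
Σ = 8^1 − 8^2 − 8^3 + 8^6 = 261576.
N = 261576/6 = 43596.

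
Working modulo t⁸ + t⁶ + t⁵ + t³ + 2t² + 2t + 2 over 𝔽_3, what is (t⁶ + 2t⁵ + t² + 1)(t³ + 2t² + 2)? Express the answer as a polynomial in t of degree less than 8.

t^5 + t^4 + t^3 + 2t

Multiply in 𝔽_3[t]: (t⁶ + 2t⁵ + t² + 1)·(t³ + 2t² + 2) = t⁹ + t⁸ + t⁷ + 2t⁶ + 2t⁵ + 2t⁴ + t³ + t² + 2.
Reduce using t⁸ ≡ 2t⁶ + 2t⁵ + 2t³ + t² + t + 1 (mod t⁸ + t⁶ + t⁵ + t³ + 2t² + 2t + 2).
Reduced: t⁵ + t⁴ + t³ + 2t.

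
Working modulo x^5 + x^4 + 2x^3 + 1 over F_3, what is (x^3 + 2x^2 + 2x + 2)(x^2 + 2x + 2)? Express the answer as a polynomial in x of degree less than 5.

Multiply in F_3[x]: (x^3 + 2x^2 + 2x + 2)·(x^2 + 2x + 2) = x^5 + x^4 + 2x^3 + x^2 + 2x + 1.
Reduce using x^5 ≡ 2x^4 + x^3 + 2 (mod x^5 + x^4 + 2x^3 + 1).
Reduced: x^2 + 2x.

x^2 + 2x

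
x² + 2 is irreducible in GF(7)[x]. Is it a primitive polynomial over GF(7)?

Write f(x) = x² + 2.
|GF(7^2)^×| = 7^2 − 1 = 48. Prime factorization: 48 = 2^4·3.
f is primitive ⇔ x has order 48 in GF(7)[x]/(f), i.e. x^(48/q) ≠ 1 for each prime q | 48.
x^(24) mod f = 1
x^(16) mod f = 4.
Since x^(24) = 1, the order of x divides 24 < 48; not primitive.

No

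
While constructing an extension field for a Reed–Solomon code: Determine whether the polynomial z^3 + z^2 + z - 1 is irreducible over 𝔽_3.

Yes

Write m(z) = z^3 + z^2 + z - 1.
Check for roots in 𝔽_3: m(0) = 2; m(1) = 2; m(2) = 1.
No roots. A degree-3 polynomial over a field with no linear factor is irreducible.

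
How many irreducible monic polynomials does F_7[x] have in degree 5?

The number of monic irreducibles of degree 5 over GF(7) is (1/5)·Σ_{d∣5} μ(5/d) 7^d.
Divisors of 5: 1, 5; μ(5/d) for each: -1, 1.
Σ = − 7^1 + 7^5 = 16800.
N = 16800/5 = 3360.

3360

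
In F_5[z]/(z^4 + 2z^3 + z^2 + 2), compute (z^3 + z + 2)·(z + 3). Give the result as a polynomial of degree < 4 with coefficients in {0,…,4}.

Multiply in F_5[z]: (z^3 + z + 2)·(z + 3) = z^4 + 3z^3 + z^2 + 1.
Reduce using z^4 ≡ 3z^3 + 4z^2 + 3 (mod z^4 + 2z^3 + z^2 + 2).
Reduced: z^3 + 4.

z^3 + 4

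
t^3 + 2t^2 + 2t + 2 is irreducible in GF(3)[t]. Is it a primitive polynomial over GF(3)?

Write f(t) = t^3 + 2t^2 + 2t + 2.
|GF(3^3)^×| = 3^3 − 1 = 26. Prime factorization: 26 = 2·13.
f is primitive ⇔ t has order 26 in GF(3)[t]/(f), i.e. t^(26/q) ≠ 1 for each prime q | 26.
t^(13) mod f = 1
t^(2) mod f = t^2.
Since t^(13) = 1, the order of t divides 13 < 26; not primitive.

No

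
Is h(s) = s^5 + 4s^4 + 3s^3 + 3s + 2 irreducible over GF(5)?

No

Check for roots in GF(5): h(0) = 2; h(1) = 3; h(2) = 3; h(3) = 4; h(4) = 4.
No roots, so no linear factors.
Degree-2 irreducible divisors: test the 10 monic irreducibles of degree 2 over GF(5).
s^2 + 3s + 4 divides h: h(s) = (s^2 + 3s + 4)·(s^3 + s^2 + s + 3).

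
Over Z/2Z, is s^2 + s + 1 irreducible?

Write h(s) = s^2 + s + 1.
Check for roots in Z/2Z: h(0) = 1; h(1) = 1.
No roots. A degree-2 polynomial over a field with no linear factor is irreducible.

Yes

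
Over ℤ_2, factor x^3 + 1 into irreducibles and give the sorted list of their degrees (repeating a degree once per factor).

Write h(x) = x^3 + 1.
Roots in ℤ_2: h(0) = 1; h(1) = 0 → root.
Linear factors from roots: (x + 1).
Complete factorization: h(x) = (x + 1)·(x^2 + x + 1).
Factor degrees with multiplicity: 1 + 2 = 3.

1, 2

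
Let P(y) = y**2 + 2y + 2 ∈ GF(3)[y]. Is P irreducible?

Check for roots in GF(3): P(0) = 2; P(1) = 2; P(2) = 1.
No roots. A degree-2 polynomial over a field with no linear factor is irreducible.

Yes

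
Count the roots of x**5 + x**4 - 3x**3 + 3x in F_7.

Write h(x) = x**5 + x**4 - 3x**3 + 3x.
Evaluate at each of the 7 elements of F_7:
h(0) = 0 → root; h(1) = 2; h(2) = 2; h(3) = 0 → root; h(4) = 1; h(5) = 2; h(6) = 0 → root.
Roots: {0, 3, 6}.

3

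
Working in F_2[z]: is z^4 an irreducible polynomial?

No

Write m(z) = z^4.
Check for roots in F_2: m(0) = 0 → root; m(1) = 1.
m(0) = 0, so (z) divides m(z); m is reducible.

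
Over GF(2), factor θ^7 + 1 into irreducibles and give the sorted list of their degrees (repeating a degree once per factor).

Write h(θ) = θ^7 + 1.
Roots in GF(2): h(0) = 1; h(1) = 0 → root.
Linear factors from roots: (θ + 1).
Complete factorization: h(θ) = (θ + 1)·(θ^3 + θ + 1)·(θ^3 + θ^2 + 1).
Factor degrees with multiplicity: 1 + 3 + 3 = 7.

1, 3, 3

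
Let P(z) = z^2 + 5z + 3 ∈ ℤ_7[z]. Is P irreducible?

Yes

Check for roots in ℤ_7: P(0) = 3; P(1) = 2; P(2) = 3; P(3) = 6; P(4) = 4; P(5) = 4; P(6) = 6.
No roots. A degree-2 polynomial over a field with no linear factor is irreducible.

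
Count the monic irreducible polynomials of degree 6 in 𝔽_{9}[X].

88440

The number of monic irreducibles of degree 6 over GF(9) is (1/6)·Σ_{d∣6} μ(6/d) 9^d.
Divisors of 6: 1, 2, 3, 6; μ(6/d) for each: 1, -1, -1, 1.
Σ = 9^1 − 9^2 − 9^3 + 9^6 = 530640.
N = 530640/6 = 88440.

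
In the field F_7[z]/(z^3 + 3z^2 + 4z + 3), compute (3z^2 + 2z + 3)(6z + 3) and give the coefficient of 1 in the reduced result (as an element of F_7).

Multiply in F_7[z]: (3z^2 + 2z + 3)·(6z + 3) = 4z^3 + 3z + 2.
Reduce using z^3 ≡ 4z^2 + 3z + 4 (mod z^3 + 3z^2 + 4z + 3).
Reduced: 2z^2 + z + 4.

4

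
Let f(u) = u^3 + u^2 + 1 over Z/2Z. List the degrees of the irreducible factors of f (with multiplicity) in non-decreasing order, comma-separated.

Roots in Z/2Z: f(0) = 1; f(1) = 1.
Complete factorization: f(u) = (u^3 + u^2 + 1).
Factor degrees with multiplicity: 3 = 3.

3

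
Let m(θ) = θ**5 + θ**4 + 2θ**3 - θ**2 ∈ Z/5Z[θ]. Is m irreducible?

No

Check for roots in Z/5Z: m(0) = 0 → root; m(1) = 3; m(2) = 0 → root; m(3) = 4; m(4) = 2.
m(0) = 0, so (θ) divides m(θ); m is reducible.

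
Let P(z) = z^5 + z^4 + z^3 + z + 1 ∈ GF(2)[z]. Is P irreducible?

Check for roots in GF(2): P(0) = 1; P(1) = 1.
No roots, so no linear factors.
Monic irreducibles of degree 2 over GF(2): z^2 + z + 1.
None of them divide P (all give nonzero remainder).
No irreducible factor of degree ≤ 2 exists, so P is irreducible over GF(2).

Yes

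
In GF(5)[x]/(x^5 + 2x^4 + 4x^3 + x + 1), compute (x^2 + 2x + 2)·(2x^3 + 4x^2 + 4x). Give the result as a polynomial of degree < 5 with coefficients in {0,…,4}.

4x^4 + 3x^3 + x^2 + x + 3

Multiply in GF(5)[x]: (x^2 + 2x + 2)·(2x^3 + 4x^2 + 4x) = 2x^5 + 3x^4 + x^3 + x^2 + 3x.
Reduce using x^5 ≡ 3x^4 + x^3 + 4x + 4 (mod x^5 + 2x^4 + 4x^3 + x + 1).
Reduced: 4x^4 + 3x^3 + x^2 + x + 3.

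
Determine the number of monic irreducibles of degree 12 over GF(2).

Gauss's count: N_{2}(12) = (1/12) Σ_{d|12} μ(12/d)·2^d.
Divisors of 12: 1, 2, 3, 4, 6, 12; μ(12/d) for each: 0, 1, 0, -1, -1, 1.
Σ = 2^2 − 2^4 − 2^6 + 2^12 = 4020.
N = 4020/12 = 335.

335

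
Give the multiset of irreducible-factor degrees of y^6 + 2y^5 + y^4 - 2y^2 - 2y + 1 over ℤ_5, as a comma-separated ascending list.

6

Write g(y) = y^6 + 2y^5 + y^4 - 2y^2 - 2y + 1.
Roots in ℤ_5: g(0) = 1; g(1) = 1; g(2) = 3; g(3) = 3; g(4) = 1.
Complete factorization: g(y) = (y^6 + 2y^5 + y^4 - 2y^2 - 2y + 1).
Factor degrees with multiplicity: 6 = 6.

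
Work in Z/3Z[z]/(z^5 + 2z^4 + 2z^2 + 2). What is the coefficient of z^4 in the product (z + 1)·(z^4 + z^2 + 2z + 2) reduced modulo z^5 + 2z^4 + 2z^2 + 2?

2

Multiply in Z/3Z[z]: (z + 1)·(z^4 + z^2 + 2z + 2) = z^5 + z^4 + z^3 + z + 2.
Reduce using z^5 ≡ z^4 + z^2 + 1 (mod z^5 + 2z^4 + 2z^2 + 2).
Reduced: 2z^4 + z^3 + z^2 + z.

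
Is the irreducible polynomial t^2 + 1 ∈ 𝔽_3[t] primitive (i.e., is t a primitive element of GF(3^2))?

Write f(t) = t^2 + 1.
|GF(3^2)^×| = 3^2 − 1 = 8. Prime factorization: 8 = 2^3.
f is primitive ⇔ t has order 8 in GF(3)[t]/(f), i.e. t^(8/q) ≠ 1 for each prime q | 8.
t^(4) mod f = 1
Since t^(4) = 1, the order of t divides 4 < 8; not primitive.

No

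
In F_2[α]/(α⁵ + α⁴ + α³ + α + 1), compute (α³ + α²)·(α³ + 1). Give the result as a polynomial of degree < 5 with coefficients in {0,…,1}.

α^4 + α^3 + α

Multiply in F_2[α]: (α³ + α²)·(α³ + 1) = α⁶ + α⁵ + α³ + α².
Reduce using α⁵ ≡ α⁴ + α³ + α + 1 (mod α⁵ + α⁴ + α³ + α + 1).
Reduced: α⁴ + α³ + α.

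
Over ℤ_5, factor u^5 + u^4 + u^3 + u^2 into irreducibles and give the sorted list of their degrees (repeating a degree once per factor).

1, 1, 1, 1, 1

Write g(u) = u^5 + u^4 + u^3 + u^2.
Roots in ℤ_5: g(0) = 0 → root; g(1) = 4; g(2) = 0 → root; g(3) = 0 → root; g(4) = 0 → root.
Linear factors from roots: (u), (u + 3), (u + 2), (u + 1).
Complete factorization: g(u) = (u + 1)·(u + 2)·(u + 3)·(u)^2.
Factor degrees with multiplicity: 1 + 1 + 1 + 1 + 1 = 5.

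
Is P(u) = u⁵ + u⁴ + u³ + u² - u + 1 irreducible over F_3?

Check for roots in F_3: P(0) = 1; P(1) = 1; P(2) = 2.
No roots, so no linear factors.
Monic irreducibles of degree 2 over GF(3): u² + 1, u² + u - 1, u² - u - 1.
None of them divide P (all give nonzero remainder).
No irreducible factor of degree ≤ 2 exists, so P is irreducible over GF(3).

Yes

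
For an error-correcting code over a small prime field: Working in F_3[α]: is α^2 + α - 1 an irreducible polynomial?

Yes

Write f(α) = α^2 + α - 1.
Check for roots in F_3: f(0) = 2; f(1) = 1; f(2) = 2.
No roots. A degree-2 polynomial over a field with no linear factor is irreducible.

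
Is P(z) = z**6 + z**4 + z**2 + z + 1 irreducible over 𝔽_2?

Check for roots in 𝔽_2: P(0) = 1; P(1) = 1.
No roots, so no linear factors.
Monic irreducibles of degree 2 over GF(2): z**2 + z + 1.
None of them divide P (all give nonzero remainder).
Monic irreducibles of degree 3 over GF(2): z**3 + z + 1, z**3 + z**2 + 1.
None of them divide P (all give nonzero remainder).
No irreducible factor of degree ≤ 3 exists, so P is irreducible over GF(2).

Yes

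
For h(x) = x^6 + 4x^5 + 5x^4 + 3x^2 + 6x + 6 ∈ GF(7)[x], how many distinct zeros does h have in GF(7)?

Evaluate at each of the 7 elements of GF(7):
h(0) = 6; h(1) = 4; h(2) = 1; h(3) = 1; h(4) = 2; h(5) = 1; h(6) = 5.
No element is a root.

0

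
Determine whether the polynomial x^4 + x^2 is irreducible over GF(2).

No

Write h(x) = x^4 + x^2.
Check for roots in GF(2): h(0) = 0 → root; h(1) = 0 → root.
h(0) = 0, so (x) divides h(x); h is reducible.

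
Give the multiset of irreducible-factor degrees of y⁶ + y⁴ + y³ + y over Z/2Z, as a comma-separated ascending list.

Write g(y) = y⁶ + y⁴ + y³ + y.
Roots in Z/2Z: g(0) = 0 → root; g(1) = 0 → root.
Linear factors from roots: (y), (y + 1).
Complete factorization: g(y) = (y)·(y + 1)^3·(y² + y + 1).
Factor degrees with multiplicity: 1 + 1 + 1 + 1 + 2 = 6.

1, 1, 1, 1, 2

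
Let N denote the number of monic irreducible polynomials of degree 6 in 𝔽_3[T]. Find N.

116

By the necklace-counting formula, N_3(6) = (1/6) Σ_{d|6} μ(6/d)·3^d.
Divisors of 6: 1, 2, 3, 6; μ(6/d) for each: 1, -1, -1, 1.
Σ = 3^1 − 3^2 − 3^3 + 3^6 = 696.
N = 696/6 = 116.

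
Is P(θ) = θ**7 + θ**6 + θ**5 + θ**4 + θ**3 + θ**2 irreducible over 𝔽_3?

Check for roots in 𝔽_3: P(0) = 0 → root; P(1) = 0 → root; P(2) = 0 → root.
P(0) = 0, so (θ) divides P(θ); P is reducible.

No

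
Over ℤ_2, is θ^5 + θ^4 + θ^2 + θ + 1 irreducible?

Write h(θ) = θ^5 + θ^4 + θ^2 + θ + 1.
Check for roots in ℤ_2: h(0) = 1; h(1) = 1.
No roots, so no linear factors.
Monic irreducibles of degree 2 over GF(2): θ^2 + θ + 1.
None of them divide h (all give nonzero remainder).
No irreducible factor of degree ≤ 2 exists, so h is irreducible over GF(2).

Yes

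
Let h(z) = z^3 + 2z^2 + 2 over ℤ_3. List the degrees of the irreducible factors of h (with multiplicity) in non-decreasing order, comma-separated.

Roots in ℤ_3: h(0) = 2; h(1) = 2; h(2) = 0 → root.
Linear factors from roots: (z + 1).
Complete factorization: h(z) = (z + 1)·(z^2 + z + 2).
Factor degrees with multiplicity: 1 + 2 = 3.

1, 2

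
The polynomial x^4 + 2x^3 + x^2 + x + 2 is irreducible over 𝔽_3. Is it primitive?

Write f(x) = x^4 + 2x^3 + x^2 + x + 2.
|GF(3^4)^×| = 3^4 − 1 = 80. Prime factorization: 80 = 2^4·5.
f is primitive ⇔ x has order 80 in GF(3)[x]/(f), i.e. x^(80/q) ≠ 1 for each prime q | 80.
x^(40) mod f = 2.
x^(16) mod f = x^3 + 1.
None equal 1, so x has full order 80; f is primitive.

Yes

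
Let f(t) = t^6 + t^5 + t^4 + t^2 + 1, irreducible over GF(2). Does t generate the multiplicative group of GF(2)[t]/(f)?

No

|GF(2^6)^×| = 2^6 − 1 = 63. Prime factorization: 63 = 3^2·7.
f is primitive ⇔ t has order 63 in GF(2)[t]/(f), i.e. t^(63/q) ≠ 1 for each prime q | 63.
t^(21) mod f = 1
t^(9) mod f = t^3 + 1.
Since t^(21) = 1, the order of t divides 21 < 63; not primitive.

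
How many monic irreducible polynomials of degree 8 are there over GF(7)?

Gauss's count: N_{7}(8) = (1/8) Σ_{d|8} μ(8/d)·7^d.
Divisors of 8: 1, 2, 4, 8; μ(8/d) for each: 0, 0, -1, 1.
Σ = − 7^4 + 7^8 = 5762400.
N = 5762400/8 = 720300.

720300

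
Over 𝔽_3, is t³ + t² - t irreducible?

Write h(t) = t³ + t² - t.
Check for roots in 𝔽_3: h(0) = 0 → root; h(1) = 1; h(2) = 1.
h(0) = 0, so (t) divides h(t); h is reducible.

No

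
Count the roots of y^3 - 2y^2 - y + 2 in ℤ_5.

Write P(y) = y^3 - 2y^2 - y + 2.
Evaluate at each of the 5 elements of ℤ_5:
P(0) = 2; P(1) = 0 → root; P(2) = 0 → root; P(3) = 3; P(4) = 0 → root.
Roots: {1, 2, 4}.

3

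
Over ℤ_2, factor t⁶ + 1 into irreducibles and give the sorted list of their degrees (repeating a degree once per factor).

1, 1, 2, 2

Write g(t) = t⁶ + 1.
Roots in ℤ_2: g(0) = 1; g(1) = 0 → root.
Linear factors from roots: (t + 1).
Complete factorization: g(t) = (t + 1)^2·(t² + t + 1)^2.
Factor degrees with multiplicity: 1 + 1 + 2 + 2 = 6.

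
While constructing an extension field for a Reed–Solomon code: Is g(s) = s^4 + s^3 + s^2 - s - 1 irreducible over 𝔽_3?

Yes

Check for roots in 𝔽_3: g(0) = 2; g(1) = 1; g(2) = 1.
No roots, so no linear factors.
Monic irreducibles of degree 2 over GF(3): s^2 + 1, s^2 + s - 1, s^2 - s - 1.
None of them divide g (all give nonzero remainder).
No irreducible factor of degree ≤ 2 exists, so g is irreducible over GF(3).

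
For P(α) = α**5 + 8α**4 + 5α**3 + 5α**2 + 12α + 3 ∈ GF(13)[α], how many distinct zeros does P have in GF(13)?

2

Evaluate at each of the 13 elements of GF(13):
P(0) = 3; P(1) = 8; P(2) = 0 → root; P(3) = 5; P(4) = 0 → root; P(5) = 7; P(6) = 5; P(7) = 11; P(8) = 5; P(9) = 11; P(10) = 9; P(11) = 3; P(12) = 11.
Roots: {2, 4}.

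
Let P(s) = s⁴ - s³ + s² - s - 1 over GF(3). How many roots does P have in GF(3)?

1

Evaluate at each of the 3 elements of GF(3):
P(0) = 2; P(1) = 2; P(2) = 0 → root.
Roots: {2}.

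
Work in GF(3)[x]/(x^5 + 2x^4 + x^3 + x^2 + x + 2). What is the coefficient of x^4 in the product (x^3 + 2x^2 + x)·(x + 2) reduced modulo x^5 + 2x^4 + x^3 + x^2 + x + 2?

Multiply in GF(3)[x]: (x^3 + 2x^2 + x)·(x + 2) = x^4 + x^3 + 2x^2 + 2x.
Reduced: x^4 + x^3 + 2x^2 + 2x.

1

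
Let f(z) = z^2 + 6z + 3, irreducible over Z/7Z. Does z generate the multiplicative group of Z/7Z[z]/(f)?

|GF(7^2)^×| = 7^2 − 1 = 48. Prime factorization: 48 = 2^4·3.
f is primitive ⇔ z has order 48 in GF(7)[z]/(f), i.e. z^(48/q) ≠ 1 for each prime q | 48.
z^(24) mod f = 6.
z^(16) mod f = 2.
None equal 1, so z has full order 48; f is primitive.

Yes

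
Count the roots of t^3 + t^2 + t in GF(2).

Write h(t) = t^3 + t^2 + t.
Evaluate at each of the 2 elements of GF(2):
h(0) = 0 → root; h(1) = 1.
Roots: {0}.

1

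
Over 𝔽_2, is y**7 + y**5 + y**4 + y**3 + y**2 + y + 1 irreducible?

Write h(y) = y**7 + y**5 + y**4 + y**3 + y**2 + y + 1.
Check for roots in 𝔽_2: h(0) = 1; h(1) = 1.
No roots, so no linear factors.
Monic irreducibles of degree 2 over GF(2): y**2 + y + 1.
None of them divide h (all give nonzero remainder).
Monic irreducibles of degree 3 over GF(2): y**3 + y + 1, y**3 + y**2 + 1.
None of them divide h (all give nonzero remainder).
No irreducible factor of degree ≤ 3 exists, so h is irreducible over GF(2).

Yes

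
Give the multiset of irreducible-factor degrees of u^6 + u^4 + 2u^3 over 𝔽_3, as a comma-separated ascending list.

1, 1, 1, 1, 2

Write h(u) = u^6 + u^4 + 2u^3.
Roots in 𝔽_3: h(0) = 0 → root; h(1) = 1; h(2) = 0 → root.
Linear factors from roots: (u), (u + 1).
Complete factorization: h(u) = (u + 1)·(u)^3·(u^2 + 2u + 2).
Factor degrees with multiplicity: 1 + 1 + 1 + 1 + 2 = 6.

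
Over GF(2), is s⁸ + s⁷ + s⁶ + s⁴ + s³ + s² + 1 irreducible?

Yes

Write g(s) = s⁸ + s⁷ + s⁶ + s⁴ + s³ + s² + 1.
Check for roots in GF(2): g(0) = 1; g(1) = 1.
No roots, so no linear factors.
Monic irreducibles of degree 2 over GF(2): s² + s + 1.
None of them divide g (all give nonzero remainder).
Monic irreducibles of degree 3 over GF(2): s³ + s + 1, s³ + s² + 1.
None of them divide g (all give nonzero remainder).
Monic irreducibles of degree 4 over GF(2): s⁴ + s + 1, s⁴ + s³ + 1, s⁴ + s³ + s² + s + 1.
None of them divide g (all give nonzero remainder).
No irreducible factor of degree ≤ 4 exists, so g is irreducible over GF(2).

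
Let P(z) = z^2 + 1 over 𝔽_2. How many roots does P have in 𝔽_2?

1

Evaluate at each of the 2 elements of 𝔽_2:
P(0) = 1; P(1) = 0 → root.
Roots: {1}.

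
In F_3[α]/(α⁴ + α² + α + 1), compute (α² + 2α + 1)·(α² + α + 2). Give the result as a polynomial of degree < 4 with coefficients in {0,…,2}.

Multiply in F_3[α]: (α² + 2α + 1)·(α² + α + 2) = α⁴ + 2α² + 2α + 2.
Reduce using α⁴ ≡ 2α² + 2α + 2 (mod α⁴ + α² + α + 1).
Reduced: α² + α + 1.

α^2 + α + 1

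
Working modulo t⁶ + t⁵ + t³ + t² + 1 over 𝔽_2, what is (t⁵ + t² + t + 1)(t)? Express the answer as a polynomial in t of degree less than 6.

t^5 + t + 1

Multiply in 𝔽_2[t]: (t⁵ + t² + t + 1)·(t) = t⁶ + t³ + t² + t.
Reduce using t⁶ ≡ t⁵ + t³ + t² + 1 (mod t⁶ + t⁵ + t³ + t² + 1).
Reduced: t⁵ + t + 1.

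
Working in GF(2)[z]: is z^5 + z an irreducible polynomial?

No

Write g(z) = z^5 + z.
Check for roots in GF(2): g(0) = 0 → root; g(1) = 0 → root.
g(0) = 0, so (z) divides g(z); g is reducible.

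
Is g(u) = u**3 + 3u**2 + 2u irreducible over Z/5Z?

Check for roots in Z/5Z: g(0) = 0 → root; g(1) = 1; g(2) = 4; g(3) = 0 → root; g(4) = 0 → root.
g(0) = 0, so (u) divides g(u); g is reducible.

No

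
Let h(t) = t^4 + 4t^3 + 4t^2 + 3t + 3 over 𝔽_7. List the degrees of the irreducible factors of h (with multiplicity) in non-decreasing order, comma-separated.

4

Complete factorization: h(t) = (t^4 + 4t^3 + 4t^2 + 3t + 3).
Factor degrees with multiplicity: 4 = 4.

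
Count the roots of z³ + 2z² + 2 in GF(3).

1

Write g(z) = z³ + 2z² + 2.
Evaluate at each of the 3 elements of GF(3):
g(0) = 2; g(1) = 2; g(2) = 0 → root.
Roots: {2}.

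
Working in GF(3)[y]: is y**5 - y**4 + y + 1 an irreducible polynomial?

Yes

Write m(y) = y**5 - y**4 + y + 1.
Check for roots in GF(3): m(0) = 1; m(1) = 2; m(2) = 1.
No roots, so no linear factors.
Monic irreducibles of degree 2 over GF(3): y**2 + 1, y**2 + y - 1, y**2 - y - 1.
None of them divide m (all give nonzero remainder).
No irreducible factor of degree ≤ 2 exists, so m is irreducible over GF(3).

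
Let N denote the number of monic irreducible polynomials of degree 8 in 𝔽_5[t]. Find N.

Gauss's count: N_{5}(8) = (1/8) Σ_{d|8} μ(8/d)·5^d.
Divisors of 8: 1, 2, 4, 8; μ(8/d) for each: 0, 0, -1, 1.
Σ = − 5^4 + 5^8 = 390000.
N = 390000/8 = 48750.

48750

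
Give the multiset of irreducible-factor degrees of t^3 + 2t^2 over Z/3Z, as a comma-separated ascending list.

Write f(t) = t^3 + 2t^2.
Roots in Z/3Z: f(0) = 0 → root; f(1) = 0 → root; f(2) = 1.
Linear factors from roots: (t), (t + 2).
Complete factorization: f(t) = (t + 2)·(t)^2.
Factor degrees with multiplicity: 1 + 1 + 1 = 3.

1, 1, 1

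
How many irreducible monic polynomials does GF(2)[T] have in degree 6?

Gauss's count: N_{2}(6) = (1/6) Σ_{d|6} μ(6/d)·2^d.
Divisors of 6: 1, 2, 3, 6; μ(6/d) for each: 1, -1, -1, 1.
Σ = 2^1 − 2^2 − 2^3 + 2^6 = 54.
N = 54/6 = 9.

9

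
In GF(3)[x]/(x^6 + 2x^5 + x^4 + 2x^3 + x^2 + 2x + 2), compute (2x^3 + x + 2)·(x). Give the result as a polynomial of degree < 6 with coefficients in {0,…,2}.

Multiply in GF(3)[x]: (2x^3 + x + 2)·(x) = 2x^4 + x^2 + 2x.
Reduced: 2x^4 + x^2 + 2x.

2x^4 + x^2 + 2x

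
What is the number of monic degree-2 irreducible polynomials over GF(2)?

1

Gauss's count: N_{2}(2) = (1/2) Σ_{d|2} μ(2/d)·2^d.
Divisors of 2: 1, 2; μ(2/d) for each: -1, 1.
Σ = − 2^1 + 2^2 = 2.
N = 2/2 = 1.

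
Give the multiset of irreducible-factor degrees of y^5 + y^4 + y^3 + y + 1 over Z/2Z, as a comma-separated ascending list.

5

Write g(y) = y^5 + y^4 + y^3 + y + 1.
Roots in Z/2Z: g(0) = 1; g(1) = 1.
Complete factorization: g(y) = (y^5 + y^4 + y^3 + y + 1).
Factor degrees with multiplicity: 5 = 5.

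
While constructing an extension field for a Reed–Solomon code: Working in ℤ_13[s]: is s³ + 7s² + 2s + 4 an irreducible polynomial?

Write m(s) = s³ + 7s² + 2s + 4.
Check each element of ℤ_13 for a root: m(0)=4, m(1)=1, m(2)=5, m(3)=9, m(4)=6, m(5)=2, m(6)=3, m(7)=2, m(8)=5, m(9)=5, m(10)=8, m(11)=7, m(12)=8.
No roots. A degree-3 polynomial over a field with no linear factor is irreducible.

Yes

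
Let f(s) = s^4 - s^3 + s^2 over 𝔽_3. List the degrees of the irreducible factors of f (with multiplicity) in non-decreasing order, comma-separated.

1, 1, 1, 1

Roots in 𝔽_3: f(0) = 0 → root; f(1) = 1; f(2) = 0 → root.
Linear factors from roots: (s), (s + 1).
Complete factorization: f(s) = (s)^2·(s + 1)^2.
Factor degrees with multiplicity: 1 + 1 + 1 + 1 = 4.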